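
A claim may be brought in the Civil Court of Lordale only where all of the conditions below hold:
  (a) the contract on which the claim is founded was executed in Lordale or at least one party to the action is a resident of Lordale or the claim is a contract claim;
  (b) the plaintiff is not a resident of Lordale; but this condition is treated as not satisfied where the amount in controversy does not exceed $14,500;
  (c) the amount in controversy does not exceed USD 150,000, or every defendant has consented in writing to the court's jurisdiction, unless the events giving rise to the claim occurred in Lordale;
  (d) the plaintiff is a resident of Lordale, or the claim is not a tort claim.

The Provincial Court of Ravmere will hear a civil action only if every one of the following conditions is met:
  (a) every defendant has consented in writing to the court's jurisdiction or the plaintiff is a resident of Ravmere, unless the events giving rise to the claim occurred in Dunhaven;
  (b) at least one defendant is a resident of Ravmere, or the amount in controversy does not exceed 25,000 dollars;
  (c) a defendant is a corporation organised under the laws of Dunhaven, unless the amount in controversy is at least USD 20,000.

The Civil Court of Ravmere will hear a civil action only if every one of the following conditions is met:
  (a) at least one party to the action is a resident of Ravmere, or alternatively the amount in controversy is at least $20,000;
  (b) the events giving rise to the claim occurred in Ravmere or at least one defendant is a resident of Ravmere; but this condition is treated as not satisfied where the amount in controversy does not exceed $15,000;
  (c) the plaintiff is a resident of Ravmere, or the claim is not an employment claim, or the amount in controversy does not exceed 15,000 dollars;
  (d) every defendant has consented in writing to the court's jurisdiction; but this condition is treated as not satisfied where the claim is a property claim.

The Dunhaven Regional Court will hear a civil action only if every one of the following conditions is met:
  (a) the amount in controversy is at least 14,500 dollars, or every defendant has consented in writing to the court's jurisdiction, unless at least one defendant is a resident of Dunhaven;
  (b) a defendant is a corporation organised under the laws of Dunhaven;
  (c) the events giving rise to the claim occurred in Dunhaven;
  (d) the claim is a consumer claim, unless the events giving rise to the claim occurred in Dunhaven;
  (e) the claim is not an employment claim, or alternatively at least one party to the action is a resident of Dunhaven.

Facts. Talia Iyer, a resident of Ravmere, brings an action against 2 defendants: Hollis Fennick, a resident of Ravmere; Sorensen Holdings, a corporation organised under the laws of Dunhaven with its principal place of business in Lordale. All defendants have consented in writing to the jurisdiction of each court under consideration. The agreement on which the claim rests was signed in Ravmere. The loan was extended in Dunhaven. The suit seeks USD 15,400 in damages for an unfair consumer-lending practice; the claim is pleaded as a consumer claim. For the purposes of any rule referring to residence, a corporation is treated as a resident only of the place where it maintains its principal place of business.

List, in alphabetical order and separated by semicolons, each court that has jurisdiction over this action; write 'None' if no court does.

The Civil Court of Lordale:
  (a) Sorensen Holdings resides in Lordale, which satisfies one of the alternatives. Satisfied.
  (b) The plaintiff resides in Ravmere, which is not Lordale. The carve-out does not apply: the amount in controversy is 15,400 dollars, above the 14,500 dollars ceiling. Satisfied.
  (c) The amount in controversy is 15,400 dollars, within the USD 150,000 ceiling, so this disjunct is met. Satisfied.
  (d) The claim is a consumer claim, not a tort claim, so this disjunct is met. Satisfied.
  → All conditions met; jurisdiction exists.
The Provincial Court of Ravmere:
  (a) Every defendant has filed written consent, which satisfies one of the alternatives. Satisfied.
  (b) Hollis Fennick resides in Ravmere, so one alternative holds. Satisfied.
  (c) Sorensen Holdings is organised under the laws of Dunhaven. Condition met.
  → Jurisdiction lies.
The Civil Court of Ravmere:
  (a) Talia Iyer resides in Ravmere, which satisfies one of the alternatives. Met.
  (b) Hollis Fennick resides in Ravmere, so this disjunct is met. The exception is not triggered, since the amount in controversy is 15,400 dollars, above the $15,000 ceiling. Condition met.
  (c) The plaintiff resides in Ravmere, so this disjunct is met. Met.
  (d) Every defendant has filed written consent. The carve-out does not apply: the claim is a consumer claim, not a property claim. Met.
  → The court has jurisdiction.
The Dunhaven Regional Court:
  (a) The amount in controversy is 15,400 dollars, which meets the $14,500 floor — that alternative is enough. Satisfied.
  (b) Sorensen Holdings is organised under the laws of Dunhaven. Satisfied.
  (c) The operative events occurred in Dunhaven. Met.
  (d) The claim is a consumer claim. Satisfied.
  (e) The claim is a consumer claim, not an employment claim, which satisfies one of the alternatives. Condition met.
  → Jurisdiction lies.

the Civil Court of Lordale; the Civil Court of Ravmere; the Dunhaven Regional Court; the Provincial Court of Ravmere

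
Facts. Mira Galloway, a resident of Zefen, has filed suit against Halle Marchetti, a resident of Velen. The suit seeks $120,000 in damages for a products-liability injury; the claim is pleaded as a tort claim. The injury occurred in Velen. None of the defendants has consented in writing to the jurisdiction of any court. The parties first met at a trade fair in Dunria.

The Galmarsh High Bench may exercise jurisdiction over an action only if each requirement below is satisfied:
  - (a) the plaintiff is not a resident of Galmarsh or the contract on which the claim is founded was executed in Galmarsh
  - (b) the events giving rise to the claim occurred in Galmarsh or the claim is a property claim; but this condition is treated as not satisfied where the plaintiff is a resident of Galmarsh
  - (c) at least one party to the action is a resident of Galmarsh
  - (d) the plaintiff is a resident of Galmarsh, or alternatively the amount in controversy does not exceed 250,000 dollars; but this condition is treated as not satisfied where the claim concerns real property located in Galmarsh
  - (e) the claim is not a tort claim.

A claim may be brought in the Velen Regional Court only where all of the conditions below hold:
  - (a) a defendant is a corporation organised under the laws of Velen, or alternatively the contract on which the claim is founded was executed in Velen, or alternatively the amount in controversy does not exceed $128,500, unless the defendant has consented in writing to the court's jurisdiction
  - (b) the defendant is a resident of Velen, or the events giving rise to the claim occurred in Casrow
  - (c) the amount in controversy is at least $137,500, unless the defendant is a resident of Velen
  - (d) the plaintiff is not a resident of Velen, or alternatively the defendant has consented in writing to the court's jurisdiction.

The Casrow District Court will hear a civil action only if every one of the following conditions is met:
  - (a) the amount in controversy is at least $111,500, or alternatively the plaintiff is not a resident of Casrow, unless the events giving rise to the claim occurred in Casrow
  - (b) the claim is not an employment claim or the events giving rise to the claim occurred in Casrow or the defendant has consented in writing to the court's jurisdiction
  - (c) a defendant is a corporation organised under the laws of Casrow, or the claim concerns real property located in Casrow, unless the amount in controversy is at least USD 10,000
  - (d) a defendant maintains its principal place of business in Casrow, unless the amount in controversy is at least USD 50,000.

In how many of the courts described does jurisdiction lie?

2

The Galmarsh High Bench:
  (a) The plaintiff resides in Zefen, which is not Galmarsh, so one alternative holds. Satisfied.
  (b) The operative events occurred in Velen, not Galmarsh; the claim is a tort claim, not a property claim — every alternative fails. Not satisfied.
  (c) No party resides in Galmarsh. Not met.
  (d) The amount in controversy is $120,000, within the 250,000 dollars ceiling — that alternative is enough. The exception is not triggered, since the claim does not concern real property. Met.
  (e) The claim is a tort claim. Not met.
  → The court lacks jurisdiction.
The Velen Regional Court:
  (a) The amount in controversy is 120,000 dollars, within the USD 128,500 ceiling, so this disjunct is met. Met.
  (b) The defendant resides in Velen, which satisfies one of the alternatives. Met.
  (c) The amount in controversy is USD 120,000, below the 137,500 dollars floor. The proviso rescues it, though: the defendant resides in Velen. Condition met.
  (d) The plaintiff resides in Zefen, which is not Velen, so one alternative holds. Satisfied.
  → All conditions met; jurisdiction exists.
The Casrow District Court:
  (a) The amount in controversy is $120,000, which meets the USD 111,500 floor, so this disjunct is met. Satisfied.
  (b) The claim is a tort claim, not an employment claim, which satisfies one of the alternatives. Met.
  (c) No defendant is a corporation; the claim does not concern real property — no alternative holds. But the amount in controversy is $120,000, which meets the 10,000 dollars floor, and the 'unless' clause therefore excuses the requirement. Satisfied.
  (d) No defendant is a corporation. But the amount in controversy is USD 120,000, which meets the $50,000 floor, and the 'unless' clause therefore excuses the requirement. Met.
  → Jurisdiction lies.
Courts with jurisdiction: the Velen Regional Court, the Casrow District Court — 2 in total.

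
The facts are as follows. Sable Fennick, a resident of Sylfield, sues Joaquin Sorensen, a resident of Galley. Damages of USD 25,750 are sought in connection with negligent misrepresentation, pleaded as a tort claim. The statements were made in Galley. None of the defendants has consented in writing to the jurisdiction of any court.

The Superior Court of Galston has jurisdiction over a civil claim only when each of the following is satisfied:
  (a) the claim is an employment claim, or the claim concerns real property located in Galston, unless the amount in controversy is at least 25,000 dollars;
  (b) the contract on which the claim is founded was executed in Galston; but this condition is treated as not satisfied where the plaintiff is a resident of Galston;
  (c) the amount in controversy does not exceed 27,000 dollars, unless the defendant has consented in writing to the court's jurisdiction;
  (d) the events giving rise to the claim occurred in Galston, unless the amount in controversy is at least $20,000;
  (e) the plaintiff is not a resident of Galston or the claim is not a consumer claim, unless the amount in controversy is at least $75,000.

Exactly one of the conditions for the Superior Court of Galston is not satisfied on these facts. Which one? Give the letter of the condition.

(b)

The Superior Court of Galston:
  (a) The claim is a tort claim, not an employment claim; the claim does not concern real property — every alternative fails. However, the amount in controversy is 25,750 dollars, which meets the $25,000 floor, so the 'unless' proviso supplies this condition. Satisfied.
  (b) No contract (and hence no place of execution) is alleged. Not met.
  (c) The amount in controversy is USD 25,750, within the USD 27,000 ceiling. Satisfied.
  (d) The operative events occurred in Galley, not Galston. However, the amount in controversy is $25,750, which meets the $20,000 floor, so the 'unless' proviso supplies this condition. Satisfied.
  (e) The plaintiff resides in Sylfield, which is not Galston, so this disjunct is met. Met.
Only condition (b) fails.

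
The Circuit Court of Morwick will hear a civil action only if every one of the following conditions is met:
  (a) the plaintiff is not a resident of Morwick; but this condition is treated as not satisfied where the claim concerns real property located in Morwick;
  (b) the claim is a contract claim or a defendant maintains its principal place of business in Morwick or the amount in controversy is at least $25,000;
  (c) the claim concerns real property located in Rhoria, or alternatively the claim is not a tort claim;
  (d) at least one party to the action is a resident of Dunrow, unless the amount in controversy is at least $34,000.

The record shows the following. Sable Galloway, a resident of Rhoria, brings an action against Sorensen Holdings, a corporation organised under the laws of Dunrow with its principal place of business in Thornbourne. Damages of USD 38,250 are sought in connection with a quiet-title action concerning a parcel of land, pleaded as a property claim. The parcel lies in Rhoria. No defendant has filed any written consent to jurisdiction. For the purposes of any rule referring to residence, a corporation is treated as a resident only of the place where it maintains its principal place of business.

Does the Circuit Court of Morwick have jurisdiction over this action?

Yes

The Circuit Court of Morwick:
  (a) The plaintiff resides in Rhoria, which is not Morwick. And the carve-out is inapplicable — the property lies in Rhoria, not Morwick. Met.
  (b) The amount in controversy is USD 38,250, which meets the 25,000 dollars floor, which satisfies one of the alternatives. Met.
  (c) The property lies in Rhoria, so this disjunct is met. Met.
  (d) No party resides in Dunrow. But the amount in controversy is USD 38,250, which meets the 34,000 dollars floor, and the 'unless' clause therefore excuses the requirement. Satisfied.
  → Every requirement is satisfied — jurisdiction.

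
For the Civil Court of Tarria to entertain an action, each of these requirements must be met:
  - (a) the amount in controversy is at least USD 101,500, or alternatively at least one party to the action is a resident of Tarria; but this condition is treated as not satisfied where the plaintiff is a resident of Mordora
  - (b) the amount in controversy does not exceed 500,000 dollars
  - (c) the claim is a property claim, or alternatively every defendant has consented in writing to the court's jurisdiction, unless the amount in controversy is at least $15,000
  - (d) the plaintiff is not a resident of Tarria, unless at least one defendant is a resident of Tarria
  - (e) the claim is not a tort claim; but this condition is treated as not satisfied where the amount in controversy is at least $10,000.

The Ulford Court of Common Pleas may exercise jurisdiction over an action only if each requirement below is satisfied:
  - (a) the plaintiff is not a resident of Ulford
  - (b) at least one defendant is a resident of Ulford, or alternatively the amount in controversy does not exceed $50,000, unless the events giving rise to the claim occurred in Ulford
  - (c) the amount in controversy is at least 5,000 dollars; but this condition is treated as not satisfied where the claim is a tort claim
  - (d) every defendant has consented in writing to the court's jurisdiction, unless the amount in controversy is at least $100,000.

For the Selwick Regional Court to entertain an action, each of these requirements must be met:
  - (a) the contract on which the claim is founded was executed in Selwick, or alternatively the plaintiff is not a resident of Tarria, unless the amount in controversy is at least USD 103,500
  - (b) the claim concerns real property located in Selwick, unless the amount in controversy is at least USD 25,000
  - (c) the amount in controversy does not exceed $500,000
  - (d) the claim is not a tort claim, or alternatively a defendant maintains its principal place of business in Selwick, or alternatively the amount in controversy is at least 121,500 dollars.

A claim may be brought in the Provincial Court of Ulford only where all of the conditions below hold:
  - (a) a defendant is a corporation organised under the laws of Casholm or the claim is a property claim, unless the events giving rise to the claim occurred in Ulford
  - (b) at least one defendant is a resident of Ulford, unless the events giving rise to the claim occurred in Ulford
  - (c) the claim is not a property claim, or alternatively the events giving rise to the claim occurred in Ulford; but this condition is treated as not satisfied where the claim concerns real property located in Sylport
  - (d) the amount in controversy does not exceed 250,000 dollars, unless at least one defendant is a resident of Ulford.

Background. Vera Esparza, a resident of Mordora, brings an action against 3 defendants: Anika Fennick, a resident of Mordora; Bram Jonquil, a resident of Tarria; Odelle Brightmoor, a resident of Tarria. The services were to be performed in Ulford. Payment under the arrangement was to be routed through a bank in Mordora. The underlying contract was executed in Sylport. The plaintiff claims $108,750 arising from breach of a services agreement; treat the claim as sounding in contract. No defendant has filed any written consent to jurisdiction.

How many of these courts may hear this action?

3

The Civil Court of Tarria:
  (a) The amount in controversy is 108,750 dollars, which meets the USD 101,500 floor, which satisfies one of the alternatives. But the plaintiff resides in Mordora, triggering the carve-out and defeating this condition. Fails.
  (b) The amount in controversy is $108,750, within the USD 500,000 ceiling. Met.
  (c) The claim is a contract claim, not a property claim; no such written consent has been filed — every alternative fails. But the amount in controversy is 108,750 dollars, which meets the 15,000 dollars floor, and the 'unless' clause therefore excuses the requirement. Condition met.
  (d) The plaintiff resides in Mordora, which is not Tarria. Satisfied.
  (e) The claim is a contract claim, not a tort claim. But the carve-out bites: the amount in controversy is $108,750, which meets the USD 10,000 floor. Not met.
  → No jurisdiction.
The Ulford Court of Common Pleas:
  (a) The plaintiff resides in Mordora, which is not Ulford. Condition met.
  (b) No defendant resides in Ulford (they reside in Mordora, Tarria, Tarria); the amount in controversy is 108,750 dollars, above the 50,000 dollars ceiling — none of the alternatives is met. The proviso rescues it, though: the operative events occurred in Ulford. Satisfied.
  (c) The amount in controversy is 108,750 dollars, which meets the 5,000 dollars floor. The exception is not triggered, since the claim is a contract claim, not a tort claim. Condition met.
  (d) No such written consent has been filed. But the amount in controversy is 108,750 dollars, which meets the USD 100,000 floor, and the 'unless' clause therefore excuses the requirement. Met.
  → Jurisdiction lies.
The Selwick Regional Court:
  (a) The plaintiff resides in Mordora, which is not Tarria, so this disjunct is met. Condition met.
  (b) The claim does not concern real property. However, the amount in controversy is 108,750 dollars, which meets the USD 25,000 floor, so the 'unless' proviso supplies this condition. Condition met.
  (c) The amount in controversy is USD 108,750, within the USD 500,000 ceiling. Met.
  (d) The claim is a contract claim, not a tort claim — that alternative is enough. Met.
  → Every requirement is satisfied — jurisdiction.
The Provincial Court of Ulford:
  (a) No defendant is a corporation; the claim is a contract claim, not a property claim — none of the alternatives is met. The proviso rescues it, though: the operative events occurred in Ulford. Met.
  (b) No defendant resides in Ulford (they reside in Mordora, Tarria, Tarria). The proviso rescues it, though: the operative events occurred in Ulford. Met.
  (c) The claim is a contract claim, not a property claim, so this disjunct is met. The exception is not triggered, since the claim does not concern real property. Condition met.
  (d) The amount in controversy is $108,750, within the USD 250,000 ceiling. Satisfied.
  → All conditions met; jurisdiction exists.
Courts with jurisdiction: the Ulford Court of Common Pleas, the Selwick Regional Court, the Provincial Court of Ulford — 3 in total.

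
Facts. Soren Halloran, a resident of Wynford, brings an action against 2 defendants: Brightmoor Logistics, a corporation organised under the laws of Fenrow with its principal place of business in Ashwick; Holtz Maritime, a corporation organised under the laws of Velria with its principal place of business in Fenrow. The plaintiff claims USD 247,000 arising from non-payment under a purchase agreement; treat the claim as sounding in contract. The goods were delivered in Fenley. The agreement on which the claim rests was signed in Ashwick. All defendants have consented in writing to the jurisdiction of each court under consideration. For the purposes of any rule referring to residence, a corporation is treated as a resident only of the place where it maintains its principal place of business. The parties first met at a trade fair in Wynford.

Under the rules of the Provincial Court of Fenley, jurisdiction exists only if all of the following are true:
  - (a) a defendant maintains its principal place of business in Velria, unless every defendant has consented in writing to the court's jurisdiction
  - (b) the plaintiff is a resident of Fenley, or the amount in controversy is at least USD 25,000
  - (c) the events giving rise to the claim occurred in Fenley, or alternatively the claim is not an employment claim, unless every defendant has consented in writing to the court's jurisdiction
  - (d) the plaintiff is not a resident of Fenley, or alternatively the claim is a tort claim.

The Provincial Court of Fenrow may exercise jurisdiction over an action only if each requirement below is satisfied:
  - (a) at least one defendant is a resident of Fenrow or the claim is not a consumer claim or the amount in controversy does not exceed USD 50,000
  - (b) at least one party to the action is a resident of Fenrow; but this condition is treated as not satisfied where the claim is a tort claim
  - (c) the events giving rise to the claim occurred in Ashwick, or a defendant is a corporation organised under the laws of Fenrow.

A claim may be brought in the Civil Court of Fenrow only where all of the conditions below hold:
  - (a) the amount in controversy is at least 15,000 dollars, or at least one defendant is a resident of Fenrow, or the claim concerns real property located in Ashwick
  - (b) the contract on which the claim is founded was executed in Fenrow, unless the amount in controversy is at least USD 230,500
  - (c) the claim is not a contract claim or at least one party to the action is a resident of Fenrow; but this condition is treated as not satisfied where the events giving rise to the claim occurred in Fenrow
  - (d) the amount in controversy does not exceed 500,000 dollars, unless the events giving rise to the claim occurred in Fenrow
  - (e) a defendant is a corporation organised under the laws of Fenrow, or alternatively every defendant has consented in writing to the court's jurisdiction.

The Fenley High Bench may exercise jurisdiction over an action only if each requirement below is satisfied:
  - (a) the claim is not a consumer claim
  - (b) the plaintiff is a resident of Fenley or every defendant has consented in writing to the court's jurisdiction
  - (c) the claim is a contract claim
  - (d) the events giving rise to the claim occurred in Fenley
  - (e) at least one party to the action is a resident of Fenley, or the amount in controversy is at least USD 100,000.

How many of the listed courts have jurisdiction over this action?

The Provincial Court of Fenley:
  (a) The corporate defendant(s) have their principal place of business in Ashwick, Fenrow, not Velria. However, every defendant has filed written consent, so the 'unless' proviso supplies this condition. Met.
  (b) The amount in controversy is $247,000, which meets the USD 25,000 floor, so this disjunct is met. Satisfied.
  (c) The operative events occurred in Fenley — that alternative is enough. Condition met.
  (d) The plaintiff resides in Wynford, which is not Fenley, so one alternative holds. Met.
  → All conditions met; jurisdiction exists.
The Provincial Court of Fenrow:
  (a) Holtz Maritime resides in Fenrow, so one alternative holds. Met.
  (b) Holtz Maritime resides in Fenrow. The exception is not triggered, since the claim is a contract claim, not a tort claim. Satisfied.
  (c) Brightmoor Logistics is organised under the laws of Fenrow, which satisfies one of the alternatives. Condition met.
  → All conditions met; jurisdiction exists.
The Civil Court of Fenrow:
  (a) The amount in controversy is $247,000, which meets the USD 15,000 floor, which satisfies one of the alternatives. Met.
  (b) The contract was executed in Ashwick, not Fenrow. The proviso rescues it, though: the amount in controversy is 247,000 dollars, which meets the USD 230,500 floor. Met.
  (c) Holtz Maritime resides in Fenrow, which satisfies one of the alternatives. And the carve-out is inapplicable — the operative events occurred in Fenley, not Fenrow. Condition met.
  (d) The amount in controversy is $247,000, within the 500,000 dollars ceiling. Satisfied.
  (e) Brightmoor Logistics is organised under the laws of Fenrow, which satisfies one of the alternatives. Satisfied.
  → Every requirement is satisfied — jurisdiction.
The Fenley High Bench:
  (a) The claim is a contract claim, not a consumer claim. Met.
  (b) Every defendant has filed written consent, which satisfies one of the alternatives. Condition met.
  (c) The claim is a contract claim. Satisfied.
  (d) The operative events occurred in Fenley. Met.
  (e) The amount in controversy is $247,000, which meets the $100,000 floor — that alternative is enough. Met.
  → Every requirement is satisfied — jurisdiction.
Courts with jurisdiction: the Provincial Court of Fenley, the Provincial Court of Fenrow, the Civil Court of Fenrow, the Fenley High Bench — 4 in total.

4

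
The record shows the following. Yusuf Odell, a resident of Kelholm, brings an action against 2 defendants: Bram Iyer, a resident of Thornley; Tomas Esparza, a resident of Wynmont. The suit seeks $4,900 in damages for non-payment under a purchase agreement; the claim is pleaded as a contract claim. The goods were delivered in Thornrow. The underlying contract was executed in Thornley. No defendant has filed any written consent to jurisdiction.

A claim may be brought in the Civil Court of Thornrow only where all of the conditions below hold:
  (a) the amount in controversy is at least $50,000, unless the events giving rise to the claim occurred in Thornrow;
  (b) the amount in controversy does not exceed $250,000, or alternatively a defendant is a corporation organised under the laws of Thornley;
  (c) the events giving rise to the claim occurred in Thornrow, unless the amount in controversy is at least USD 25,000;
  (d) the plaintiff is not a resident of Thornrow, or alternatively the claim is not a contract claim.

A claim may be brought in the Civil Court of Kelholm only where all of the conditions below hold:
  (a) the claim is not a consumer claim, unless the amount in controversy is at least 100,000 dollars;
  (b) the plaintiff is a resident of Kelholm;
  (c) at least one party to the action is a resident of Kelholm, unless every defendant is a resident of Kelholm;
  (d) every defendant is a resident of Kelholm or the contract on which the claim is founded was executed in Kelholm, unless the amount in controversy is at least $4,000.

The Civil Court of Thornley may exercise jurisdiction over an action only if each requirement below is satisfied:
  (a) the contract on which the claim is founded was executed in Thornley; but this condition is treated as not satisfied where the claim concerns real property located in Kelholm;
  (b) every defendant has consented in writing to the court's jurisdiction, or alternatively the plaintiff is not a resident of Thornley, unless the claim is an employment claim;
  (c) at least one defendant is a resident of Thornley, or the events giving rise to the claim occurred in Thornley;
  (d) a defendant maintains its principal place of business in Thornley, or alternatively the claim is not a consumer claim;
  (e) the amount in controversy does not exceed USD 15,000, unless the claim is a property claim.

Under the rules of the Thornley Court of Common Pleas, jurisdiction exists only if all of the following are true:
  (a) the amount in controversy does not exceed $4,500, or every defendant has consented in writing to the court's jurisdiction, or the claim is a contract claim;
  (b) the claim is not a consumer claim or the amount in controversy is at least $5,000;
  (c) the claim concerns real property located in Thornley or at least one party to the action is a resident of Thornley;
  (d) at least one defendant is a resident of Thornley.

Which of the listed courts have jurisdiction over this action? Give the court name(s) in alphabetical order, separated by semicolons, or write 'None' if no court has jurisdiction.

The Civil Court of Thornrow:
  (a) The amount in controversy is $4,900, below the USD 50,000 floor. The proviso rescues it, though: the operative events occurred in Thornrow. Met.
  (b) The amount in controversy is $4,900, within the 250,000 dollars ceiling, so this disjunct is met. Satisfied.
  (c) The operative events occurred in Thornrow. Satisfied.
  (d) The plaintiff resides in Kelholm, which is not Thornrow, which satisfies one of the alternatives. Condition met.
  → The court has jurisdiction.
The Civil Court of Kelholm:
  (a) The claim is a contract claim, not a consumer claim. Condition met.
  (b) The plaintiff resides in Kelholm. Satisfied.
  (c) Yusuf Odell resides in Kelholm. Satisfied.
  (d) The defendants reside as follows — Bram Iyer in Thornley, Tomas Esparza in Wynmont — not all in Kelholm; the contract was executed in Thornley, not Kelholm — every alternative fails. However, the amount in controversy is $4,900, which meets the $4,000 floor, so the 'unless' proviso supplies this condition. Satisfied.
  → Jurisdiction lies.
The Civil Court of Thornley:
  (a) The contract was executed in Thornley. And the carve-out is inapplicable — the claim does not concern real property. Met.
  (b) The plaintiff resides in Kelholm, which is not Thornley, so this disjunct is met. Satisfied.
  (c) Bram Iyer resides in Thornley, so one alternative holds. Satisfied.
  (d) The claim is a contract claim, not a consumer claim, so this disjunct is met. Condition met.
  (e) The amount in controversy is 4,900 dollars, within the 15,000 dollars ceiling. Satisfied.
  → Every requirement is satisfied — jurisdiction.
The Thornley Court of Common Pleas:
  (a) The claim is a contract claim — that alternative is enough. Met.
  (b) The claim is a contract claim, not a consumer claim — that alternative is enough. Met.
  (c) Bram Iyer resides in Thornley — that alternative is enough. Met.
  (d) Bram Iyer resides in Thornley. Satisfied.
  → All conditions met; jurisdiction exists.

the Civil Court of Kelholm; the Civil Court of Thornley; the Civil Court of Thornrow; the Thornley Court of Common Pleas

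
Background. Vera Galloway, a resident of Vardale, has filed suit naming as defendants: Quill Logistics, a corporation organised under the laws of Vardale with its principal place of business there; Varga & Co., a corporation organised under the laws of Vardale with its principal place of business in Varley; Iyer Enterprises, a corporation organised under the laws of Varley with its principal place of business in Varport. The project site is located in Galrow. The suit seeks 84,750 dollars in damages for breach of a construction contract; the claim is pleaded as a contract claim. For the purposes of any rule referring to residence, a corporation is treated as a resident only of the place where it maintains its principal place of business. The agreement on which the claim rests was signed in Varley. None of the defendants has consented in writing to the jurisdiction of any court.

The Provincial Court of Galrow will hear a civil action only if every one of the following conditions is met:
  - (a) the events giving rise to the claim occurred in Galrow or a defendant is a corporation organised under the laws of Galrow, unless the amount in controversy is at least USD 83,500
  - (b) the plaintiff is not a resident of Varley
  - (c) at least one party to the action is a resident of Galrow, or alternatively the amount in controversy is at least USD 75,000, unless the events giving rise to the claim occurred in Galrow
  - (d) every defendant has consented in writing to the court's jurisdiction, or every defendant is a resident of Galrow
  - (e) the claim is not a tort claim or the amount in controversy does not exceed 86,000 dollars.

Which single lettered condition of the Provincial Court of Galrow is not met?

The Provincial Court of Galrow:
  (a) The operative events occurred in Galrow, so this disjunct is met. Met.
  (b) The plaintiff resides in Vardale, which is not Varley. Condition met.
  (c) The amount in controversy is 84,750 dollars, which meets the USD 75,000 floor, which satisfies one of the alternatives. Satisfied.
  (d) No such written consent has been filed; the defendants reside as follows — Quill Logistics in Vardale, Varga & Co. in Varley, Iyer Enterprises in Varport — not all in Galrow — every alternative fails. Fails.
  (e) The claim is a contract claim, not a tort claim — that alternative is enough. Met.
Only condition (d) fails.

(d)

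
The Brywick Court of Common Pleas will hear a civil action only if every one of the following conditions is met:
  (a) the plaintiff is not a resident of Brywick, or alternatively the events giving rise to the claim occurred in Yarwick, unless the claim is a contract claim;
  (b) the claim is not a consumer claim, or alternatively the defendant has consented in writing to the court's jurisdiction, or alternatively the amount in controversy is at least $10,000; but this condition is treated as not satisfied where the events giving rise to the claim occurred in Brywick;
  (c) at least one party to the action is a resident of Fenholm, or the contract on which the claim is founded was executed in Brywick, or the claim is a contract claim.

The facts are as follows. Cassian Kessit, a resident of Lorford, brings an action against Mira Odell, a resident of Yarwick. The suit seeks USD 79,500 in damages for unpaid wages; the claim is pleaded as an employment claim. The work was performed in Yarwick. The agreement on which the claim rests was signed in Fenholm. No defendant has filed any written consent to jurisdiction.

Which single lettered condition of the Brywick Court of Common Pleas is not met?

The Brywick Court of Common Pleas:
  (a) The plaintiff resides in Lorford, which is not Brywick, so this disjunct is met. Condition met.
  (b) The claim is an employment claim, not a consumer claim, so one alternative holds. The exception is not triggered, since the operative events occurred in Yarwick, not Brywick. Condition met.
  (c) No party resides in Fenholm; the contract was executed in Fenholm, not Brywick; the claim is an employment claim, not a contract claim — every alternative fails. Not met.
Only condition (c) fails.

(c)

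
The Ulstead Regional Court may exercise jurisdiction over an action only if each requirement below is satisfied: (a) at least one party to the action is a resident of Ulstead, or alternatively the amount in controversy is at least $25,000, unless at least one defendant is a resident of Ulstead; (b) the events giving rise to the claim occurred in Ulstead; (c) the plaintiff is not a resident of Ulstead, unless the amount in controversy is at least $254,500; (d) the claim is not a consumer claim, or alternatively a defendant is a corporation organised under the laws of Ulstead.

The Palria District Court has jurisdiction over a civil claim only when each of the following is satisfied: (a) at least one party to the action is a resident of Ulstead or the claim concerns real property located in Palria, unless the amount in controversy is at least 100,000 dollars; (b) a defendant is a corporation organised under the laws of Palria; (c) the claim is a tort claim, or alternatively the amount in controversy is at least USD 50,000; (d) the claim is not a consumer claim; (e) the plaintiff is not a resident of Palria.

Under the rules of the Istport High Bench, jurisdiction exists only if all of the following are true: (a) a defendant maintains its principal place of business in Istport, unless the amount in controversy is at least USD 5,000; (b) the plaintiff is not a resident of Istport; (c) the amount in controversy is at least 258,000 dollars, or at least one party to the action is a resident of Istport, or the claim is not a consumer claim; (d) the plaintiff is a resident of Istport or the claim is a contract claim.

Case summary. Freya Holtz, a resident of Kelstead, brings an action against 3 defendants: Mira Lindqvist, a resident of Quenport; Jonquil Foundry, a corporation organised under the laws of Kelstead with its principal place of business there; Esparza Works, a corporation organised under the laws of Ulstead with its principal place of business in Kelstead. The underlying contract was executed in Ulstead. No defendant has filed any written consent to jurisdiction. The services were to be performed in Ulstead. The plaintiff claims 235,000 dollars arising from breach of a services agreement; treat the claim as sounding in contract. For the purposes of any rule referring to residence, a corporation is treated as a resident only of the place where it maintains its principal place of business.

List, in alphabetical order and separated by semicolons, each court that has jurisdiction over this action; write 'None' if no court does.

The Ulstead Regional Court:
  (a) The amount in controversy is $235,000, which meets the $25,000 floor — that alternative is enough. Met.
  (b) The operative events occurred in Ulstead. Met.
  (c) The plaintiff resides in Kelstead, which is not Ulstead. Condition met.
  (d) The claim is a contract claim, not a consumer claim, which satisfies one of the alternatives. Met.
  → Jurisdiction lies.
The Palria District Court:
  (a) No party resides in Ulstead; the claim does not concern real property — none of the alternatives is met. The proviso rescues it, though: the amount in controversy is $235,000, which meets the USD 100,000 floor. Satisfied.
  (b) The corporate defendant(s) are organised in Kelstead, Ulstead, not Palria. Not met.
  (c) The amount in controversy is $235,000, which meets the 50,000 dollars floor, so one alternative holds. Satisfied.
  (d) The claim is a contract claim, not a consumer claim. Met.
  (e) The plaintiff resides in Kelstead, which is not Palria. Satisfied.
  → At least one condition fails; no jurisdiction.
The Istport High Bench:
  (a) The corporate defendant(s) have their principal place of business in Kelstead, not Istport. The proviso rescues it, though: the amount in controversy is $235,000, which meets the 5,000 dollars floor. Condition met.
  (b) The plaintiff resides in Kelstead, which is not Istport. Met.
  (c) The claim is a contract claim, not a consumer claim, so one alternative holds. Satisfied.
  (d) The claim is a contract claim, so one alternative holds. Met.
  → Jurisdiction lies.

the Istport High Bench; the Ulstead Regional Court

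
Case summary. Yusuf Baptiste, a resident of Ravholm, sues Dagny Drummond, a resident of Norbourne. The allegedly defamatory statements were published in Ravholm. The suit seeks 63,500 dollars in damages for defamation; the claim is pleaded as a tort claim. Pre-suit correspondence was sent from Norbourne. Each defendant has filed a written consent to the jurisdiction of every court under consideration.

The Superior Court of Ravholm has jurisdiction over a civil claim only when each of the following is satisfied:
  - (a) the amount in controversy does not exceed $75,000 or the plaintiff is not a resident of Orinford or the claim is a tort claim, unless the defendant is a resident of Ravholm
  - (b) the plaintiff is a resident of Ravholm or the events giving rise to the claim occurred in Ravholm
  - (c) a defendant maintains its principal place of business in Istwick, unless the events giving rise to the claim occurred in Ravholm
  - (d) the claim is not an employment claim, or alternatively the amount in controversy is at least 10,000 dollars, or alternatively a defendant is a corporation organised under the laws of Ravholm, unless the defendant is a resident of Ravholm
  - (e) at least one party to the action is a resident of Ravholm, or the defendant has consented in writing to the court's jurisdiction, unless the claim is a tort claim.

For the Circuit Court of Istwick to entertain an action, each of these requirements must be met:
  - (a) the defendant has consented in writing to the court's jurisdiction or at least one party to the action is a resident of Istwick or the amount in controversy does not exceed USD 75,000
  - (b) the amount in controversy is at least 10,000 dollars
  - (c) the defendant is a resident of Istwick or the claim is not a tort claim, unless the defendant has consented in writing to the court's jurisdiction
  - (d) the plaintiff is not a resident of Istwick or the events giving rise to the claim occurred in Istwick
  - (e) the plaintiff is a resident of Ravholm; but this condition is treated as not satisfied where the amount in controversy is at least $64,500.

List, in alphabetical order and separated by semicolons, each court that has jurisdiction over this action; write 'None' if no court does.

the Circuit Court of Istwick; the Superior Court of Ravholm

The Superior Court of Ravholm:
  (a) The amount in controversy is 63,500 dollars, within the USD 75,000 ceiling — that alternative is enough. Met.
  (b) The plaintiff resides in Ravholm — that alternative is enough. Met.
  (c) No defendant is a corporation. But the operative events occurred in Ravholm, and the 'unless' clause therefore excuses the requirement. Satisfied.
  (d) The claim is a tort claim, not an employment claim, so this disjunct is met. Condition met.
  (e) Yusuf Baptiste resides in Ravholm, so this disjunct is met. Condition met.
  → The court has jurisdiction.
The Circuit Court of Istwick:
  (a) Every defendant has filed written consent, which satisfies one of the alternatives. Condition met.
  (b) The amount in controversy is USD 63,500, which meets the 10,000 dollars floor. Met.
  (c) The defendant resides in Norbourne, not Istwick; the claim is a tort claim — no alternative holds. However, every defendant has filed written consent, so the 'unless' proviso supplies this condition. Satisfied.
  (d) The plaintiff resides in Ravholm, which is not Istwick — that alternative is enough. Met.
  (e) The plaintiff resides in Ravholm. And the carve-out is inapplicable — the amount in controversy is 63,500 dollars, below the USD 64,500 floor. Condition met.
  → All conditions met; jurisdiction exists.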